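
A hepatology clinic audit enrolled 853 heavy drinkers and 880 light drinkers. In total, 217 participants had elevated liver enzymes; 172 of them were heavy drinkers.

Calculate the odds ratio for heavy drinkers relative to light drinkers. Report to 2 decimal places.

4.69

heavy drinkers without the outcome: 853 − 172 = 681
light drinkers with the outcome: 217 − 172 = 45
light drinkers without the outcome: 880 − 45 = 835
odds, heavy drinkers = 172/681 = 0.2526
odds, light drinkers = 45/835 = 0.0539
OR = 0.2526 / 0.0539 = 4.69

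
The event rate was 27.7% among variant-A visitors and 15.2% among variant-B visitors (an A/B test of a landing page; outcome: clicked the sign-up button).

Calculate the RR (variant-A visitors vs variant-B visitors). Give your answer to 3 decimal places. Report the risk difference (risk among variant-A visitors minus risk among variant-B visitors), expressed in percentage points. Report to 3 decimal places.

RR = 0.2770 / 0.1520 = 1.822
risk difference = 0.2770 − 0.1520 = 0.1250 → 12.500 percentage points

RR = 1.822; RD = 12.500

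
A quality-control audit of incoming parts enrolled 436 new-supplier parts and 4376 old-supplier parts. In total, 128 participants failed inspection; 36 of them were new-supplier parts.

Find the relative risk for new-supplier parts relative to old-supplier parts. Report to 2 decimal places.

new-supplier parts without the outcome: 436 − 36 = 400
old-supplier parts with the outcome: 128 − 36 = 92
old-supplier parts without the outcome: 4376 − 92 = 4284
risk, new-supplier parts = 36/436 = 0.08257
risk, old-supplier parts = 92/4376 = 0.02102
RR = 0.08257 / 0.02102 = 3.93

RR ≈ 3.93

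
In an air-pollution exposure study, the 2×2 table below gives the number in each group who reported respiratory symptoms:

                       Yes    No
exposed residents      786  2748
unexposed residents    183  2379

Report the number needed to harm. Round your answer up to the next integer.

risk, exposed residents = 786/3534 = 0.222411
risk, unexposed residents = 183/2562 = 0.071429
absolute risk difference = 0.150982
1 / 0.150982 = 6.623 → round up → 7

NNH ≈ 7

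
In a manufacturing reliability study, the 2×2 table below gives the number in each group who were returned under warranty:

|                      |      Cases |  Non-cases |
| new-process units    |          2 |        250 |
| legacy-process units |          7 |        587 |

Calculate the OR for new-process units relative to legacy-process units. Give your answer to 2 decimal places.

OR = (2 × 587) / (250 × 7) = 1174/1750 ≈ 0.67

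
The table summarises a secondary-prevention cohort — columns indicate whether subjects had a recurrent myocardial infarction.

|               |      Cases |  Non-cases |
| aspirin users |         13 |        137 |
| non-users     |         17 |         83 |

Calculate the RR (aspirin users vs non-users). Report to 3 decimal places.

RR = 0.510

risk, aspirin users = 13/150 = 0.0867
risk, non-users = 17/100 = 0.1700
RR = 0.0867 / 0.1700 = 0.510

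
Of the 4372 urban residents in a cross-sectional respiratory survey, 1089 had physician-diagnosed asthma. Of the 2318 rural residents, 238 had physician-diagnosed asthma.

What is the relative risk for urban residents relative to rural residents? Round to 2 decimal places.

2.43

risk, urban residents = 1089/4372 = 0.2491
risk, rural residents = 238/2318 = 0.1027
RR = 0.2491 / 0.1027 = 2.43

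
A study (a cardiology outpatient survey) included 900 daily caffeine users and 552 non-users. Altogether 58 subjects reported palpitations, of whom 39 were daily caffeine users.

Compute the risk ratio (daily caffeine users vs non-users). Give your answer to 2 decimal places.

daily caffeine users without the outcome: 900 − 39 = 861
non-users with the outcome: 58 − 39 = 19
non-users without the outcome: 552 − 19 = 533
risk, daily caffeine users = 39/900 = 0.04333
risk, non-users = 19/552 = 0.03442
RR = 0.04333 / 0.03442 = 1.26

RR = 1.26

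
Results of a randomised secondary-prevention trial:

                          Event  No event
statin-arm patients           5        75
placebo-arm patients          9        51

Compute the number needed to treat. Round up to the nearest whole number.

risk, statin-arm patients = 5/80 = 0.062500
risk, placebo-arm patients = 9/60 = 0.150000
absolute risk difference = 0.087500
1 / 0.087500 = 11.429 → round up → 12

NNT ≈ 12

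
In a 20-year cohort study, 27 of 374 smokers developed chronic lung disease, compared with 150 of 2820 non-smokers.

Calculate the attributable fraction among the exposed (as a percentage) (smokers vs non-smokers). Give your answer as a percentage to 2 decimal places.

AR% = 26.32%

risk, smokers = 27/374 = 0.0722
risk, non-smokers = 150/2820 = 0.0532
AR% = (0.0722 − 0.0532) / 0.0722 = 0.2632 → 26.32%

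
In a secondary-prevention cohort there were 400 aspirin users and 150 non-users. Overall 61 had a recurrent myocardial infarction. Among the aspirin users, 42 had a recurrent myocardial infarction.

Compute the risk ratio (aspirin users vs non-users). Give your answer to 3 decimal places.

aspirin users without the outcome: 400 − 42 = 358
non-users with the outcome: 61 − 42 = 19
non-users without the outcome: 150 − 19 = 131
risk, aspirin users = 42/400 = 0.1050
risk, non-users = 19/150 = 0.1267
RR = 0.1050 / 0.1267 = 0.829

0.829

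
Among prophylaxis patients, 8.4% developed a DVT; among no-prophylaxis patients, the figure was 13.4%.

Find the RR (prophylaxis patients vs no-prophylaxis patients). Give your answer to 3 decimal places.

RR = 0.0840 / 0.1340 = 0.627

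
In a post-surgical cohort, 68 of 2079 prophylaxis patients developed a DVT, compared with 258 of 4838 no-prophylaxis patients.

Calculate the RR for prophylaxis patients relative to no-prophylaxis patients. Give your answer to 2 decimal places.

risk, prophylaxis patients = 68/2079 = 0.03271
risk, no-prophylaxis patients = 258/4838 = 0.05333
RR = 0.03271 / 0.05333 = 0.61

RR = 0.61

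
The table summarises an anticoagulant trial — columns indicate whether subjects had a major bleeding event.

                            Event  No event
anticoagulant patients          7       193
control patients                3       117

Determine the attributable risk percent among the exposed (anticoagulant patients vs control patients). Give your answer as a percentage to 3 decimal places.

AR% = 28.571%

risk, anticoagulant patients = 7/200 = 0.03500
risk, control patients = 3/120 = 0.02500
AR% = (0.03500 − 0.02500) / 0.03500 = 0.2857 → 28.571%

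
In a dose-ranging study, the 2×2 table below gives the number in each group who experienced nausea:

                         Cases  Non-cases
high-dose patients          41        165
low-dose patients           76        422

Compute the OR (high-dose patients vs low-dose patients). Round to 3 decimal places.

1.380

odds, high-dose patients = 41/165 = 0.2485
odds, low-dose patients = 76/422 = 0.1801
OR = 0.2485 / 0.1801 = 1.380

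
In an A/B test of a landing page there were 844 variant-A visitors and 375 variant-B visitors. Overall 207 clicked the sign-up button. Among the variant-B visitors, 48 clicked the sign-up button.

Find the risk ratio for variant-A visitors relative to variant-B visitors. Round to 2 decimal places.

variant-A visitors with the outcome: 207 − 48 = 159
variant-A visitors without the outcome: 844 − 159 = 685
variant-B visitors without the outcome: 375 − 48 = 327
risk, variant-A visitors = 159/844 = 0.1884
risk, variant-B visitors = 48/375 = 0.1280
RR = 0.1884 / 0.1280 = 1.47

RR: 1.47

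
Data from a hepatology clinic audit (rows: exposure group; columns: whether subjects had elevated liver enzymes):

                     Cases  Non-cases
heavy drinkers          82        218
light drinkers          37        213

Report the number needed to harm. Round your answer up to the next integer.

risk, heavy drinkers = 82/300 = 0.273333
risk, light drinkers = 37/250 = 0.148000
absolute risk difference = 0.125333
1 / 0.125333 = 7.979 → round up → 8

NNH = 8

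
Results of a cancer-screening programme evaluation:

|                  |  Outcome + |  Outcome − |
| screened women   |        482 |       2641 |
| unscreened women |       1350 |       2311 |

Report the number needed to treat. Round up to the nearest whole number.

5

risk, screened women = 482/3123 = 0.154339
risk, unscreened women = 1350/3661 = 0.368752
absolute risk difference = 0.214413
1 / 0.214413 = 4.664 → round up → 5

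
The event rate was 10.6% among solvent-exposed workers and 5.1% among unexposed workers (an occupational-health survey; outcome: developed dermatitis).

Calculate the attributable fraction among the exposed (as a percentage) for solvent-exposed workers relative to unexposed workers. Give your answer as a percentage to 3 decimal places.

AR% = (0.1060 − 0.0510) / 0.1060 = 0.5189 → 51.887%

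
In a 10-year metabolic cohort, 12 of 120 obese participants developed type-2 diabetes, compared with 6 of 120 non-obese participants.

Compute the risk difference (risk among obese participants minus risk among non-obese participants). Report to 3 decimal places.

risk, obese participants = 12/120 = 0.1000
risk, non-obese participants = 6/120 = 0.0500
risk difference = 0.1000 − 0.0500 = 0.050

RD ≈ 0.050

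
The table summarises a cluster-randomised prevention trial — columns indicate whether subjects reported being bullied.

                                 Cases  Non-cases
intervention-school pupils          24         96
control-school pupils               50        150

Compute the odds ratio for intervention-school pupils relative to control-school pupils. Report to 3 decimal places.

OR = (24 × 150) / (96 × 50) = 3600/4800 ≈ 0.750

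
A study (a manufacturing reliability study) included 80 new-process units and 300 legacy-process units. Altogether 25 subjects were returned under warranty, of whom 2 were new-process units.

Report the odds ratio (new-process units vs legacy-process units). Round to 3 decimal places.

new-process units without the outcome: 80 − 2 = 78
legacy-process units with the outcome: 25 − 2 = 23
legacy-process units without the outcome: 300 − 23 = 277
OR = (2 × 277) / (78 × 23) = 554/1794 ≈ 0.309

OR = 0.309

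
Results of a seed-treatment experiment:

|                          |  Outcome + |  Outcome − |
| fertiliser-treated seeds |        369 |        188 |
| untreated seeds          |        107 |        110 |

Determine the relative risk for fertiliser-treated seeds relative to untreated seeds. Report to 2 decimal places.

risk, fertiliser-treated seeds = 369/557 = 0.6625
risk, untreated seeds = 107/217 = 0.4931
RR = 0.6625 / 0.4931 = 1.34

RR: 1.34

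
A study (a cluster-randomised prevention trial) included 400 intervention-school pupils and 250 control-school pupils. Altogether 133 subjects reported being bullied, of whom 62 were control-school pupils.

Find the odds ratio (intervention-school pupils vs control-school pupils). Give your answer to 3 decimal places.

intervention-school pupils with the outcome: 133 − 62 = 71
intervention-school pupils without the outcome: 400 − 71 = 329
control-school pupils without the outcome: 250 − 62 = 188
OR = (71 × 188) / (329 × 62) = 13348/20398 ≈ 0.654

OR: 0.654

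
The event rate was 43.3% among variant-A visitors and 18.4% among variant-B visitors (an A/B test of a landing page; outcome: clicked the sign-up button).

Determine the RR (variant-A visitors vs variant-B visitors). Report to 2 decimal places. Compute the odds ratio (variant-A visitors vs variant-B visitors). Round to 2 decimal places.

RR = 2.35; OR = 3.39

RR = 0.4330 / 0.1840 = 2.35
odds, variant-A visitors = 0.4330/0.5670 = 0.7637
odds, variant-B visitors = 0.1840/0.8160 = 0.2255
OR = 0.7637 / 0.2255 = 3.39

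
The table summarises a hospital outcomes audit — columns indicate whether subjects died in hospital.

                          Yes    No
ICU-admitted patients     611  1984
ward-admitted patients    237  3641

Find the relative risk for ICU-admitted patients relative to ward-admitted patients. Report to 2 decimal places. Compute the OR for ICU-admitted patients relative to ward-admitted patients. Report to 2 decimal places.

risk, ICU-admitted patients = 611/2595 = 0.2355
risk, ward-admitted patients = 237/3878 = 0.0611
RR = 0.2355 / 0.0611 = 3.85
OR = (611 × 3641) / (1984 × 237) = 2224651/470208 ≈ 4.73

RR = 3.85; OR = 4.73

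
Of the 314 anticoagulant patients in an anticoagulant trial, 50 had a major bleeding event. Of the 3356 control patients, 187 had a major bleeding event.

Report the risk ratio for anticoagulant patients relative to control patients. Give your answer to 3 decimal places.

RR: 2.858

risk, anticoagulant patients = 50/314 = 0.1592
risk, control patients = 187/3356 = 0.0557
RR = 0.1592 / 0.0557 = 2.858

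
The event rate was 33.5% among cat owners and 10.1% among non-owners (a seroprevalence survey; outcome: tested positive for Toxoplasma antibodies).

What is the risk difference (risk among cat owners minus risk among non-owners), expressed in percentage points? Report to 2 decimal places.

risk difference = 0.3350 − 0.1010 = 0.2340 → 23.40 percentage points

23.40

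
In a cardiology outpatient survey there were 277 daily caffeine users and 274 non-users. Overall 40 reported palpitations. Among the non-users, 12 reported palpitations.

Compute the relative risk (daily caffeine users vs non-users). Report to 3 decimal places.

daily caffeine users with the outcome: 40 − 12 = 28
daily caffeine users without the outcome: 277 − 28 = 249
non-users without the outcome: 274 − 12 = 262
risk, daily caffeine users = 28/277 = 0.10108
risk, non-users = 12/274 = 0.04380
RR = 0.10108 / 0.04380 = 2.308

2.308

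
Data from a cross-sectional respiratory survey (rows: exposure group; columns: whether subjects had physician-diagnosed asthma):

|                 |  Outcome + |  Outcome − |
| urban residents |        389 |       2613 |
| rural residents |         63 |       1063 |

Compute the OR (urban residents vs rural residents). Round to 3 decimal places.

OR = (389 × 1063) / (2613 × 63) = 413507/164619 ≈ 2.512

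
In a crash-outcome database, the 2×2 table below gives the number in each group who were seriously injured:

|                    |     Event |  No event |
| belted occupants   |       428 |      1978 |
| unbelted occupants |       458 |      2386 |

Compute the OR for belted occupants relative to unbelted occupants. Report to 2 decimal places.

OR = (428 × 2386) / (1978 × 458) = 1021208/905924 ≈ 1.13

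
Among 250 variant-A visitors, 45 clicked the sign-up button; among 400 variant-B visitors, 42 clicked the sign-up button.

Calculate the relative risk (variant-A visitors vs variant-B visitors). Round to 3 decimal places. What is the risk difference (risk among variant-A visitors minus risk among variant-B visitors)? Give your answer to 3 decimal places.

risk, variant-A visitors = 45/250 = 0.1800
risk, variant-B visitors = 42/400 = 0.1050
RR = 0.1800 / 0.1050 = 1.714
risk difference = 0.1800 − 0.1050 = 0.075

RR = 1.714; RD = 0.075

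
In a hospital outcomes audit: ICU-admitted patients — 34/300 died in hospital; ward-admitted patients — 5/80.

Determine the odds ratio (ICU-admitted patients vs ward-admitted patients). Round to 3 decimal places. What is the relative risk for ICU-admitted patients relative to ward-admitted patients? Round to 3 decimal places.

OR = 1.917; RR = 1.813

OR = (34 × 75) / (266 × 5) = 2550/1330 ≈ 1.917
risk, ICU-admitted patients = 34/300 = 0.1133
risk, ward-admitted patients = 5/80 = 0.0625
RR = 0.1133 / 0.0625 = 1.813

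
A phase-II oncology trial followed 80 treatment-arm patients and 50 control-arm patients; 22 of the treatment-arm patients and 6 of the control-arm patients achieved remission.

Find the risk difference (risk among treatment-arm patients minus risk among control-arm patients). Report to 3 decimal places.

risk, treatment-arm patients = 22/80 = 0.2750
risk, control-arm patients = 6/50 = 0.1200
risk difference = 0.2750 − 0.1200 = 0.155

RD ≈ 0.155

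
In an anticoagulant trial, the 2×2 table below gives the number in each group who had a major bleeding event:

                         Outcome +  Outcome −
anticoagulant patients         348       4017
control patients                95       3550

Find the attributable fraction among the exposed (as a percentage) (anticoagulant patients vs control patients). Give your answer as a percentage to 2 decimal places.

67.31%

risk, anticoagulant patients = 348/4365 = 0.07973
risk, control patients = 95/3645 = 0.02606
AR% = (0.07973 − 0.02606) / 0.07973 = 0.6731 → 67.31%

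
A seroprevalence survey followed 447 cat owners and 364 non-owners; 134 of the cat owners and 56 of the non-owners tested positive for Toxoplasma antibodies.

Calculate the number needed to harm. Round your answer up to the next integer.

7

risk, cat owners = 134/447 = 0.299776
risk, non-owners = 56/364 = 0.153846
absolute risk difference = 0.145930
1 / 0.145930 = 6.853 → round up → 7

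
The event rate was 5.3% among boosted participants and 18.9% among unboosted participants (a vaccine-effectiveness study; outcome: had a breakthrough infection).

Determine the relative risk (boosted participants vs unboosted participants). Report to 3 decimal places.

RR = 0.0530 / 0.1890 = 0.280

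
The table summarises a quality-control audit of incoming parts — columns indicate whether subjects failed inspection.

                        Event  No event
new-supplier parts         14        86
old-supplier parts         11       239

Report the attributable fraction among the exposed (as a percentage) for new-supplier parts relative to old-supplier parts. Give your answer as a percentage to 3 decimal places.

risk, new-supplier parts = 14/100 = 0.14000
risk, old-supplier parts = 11/250 = 0.04400
AR% = (0.14000 − 0.04400) / 0.14000 = 0.6857 → 68.571%

68.571%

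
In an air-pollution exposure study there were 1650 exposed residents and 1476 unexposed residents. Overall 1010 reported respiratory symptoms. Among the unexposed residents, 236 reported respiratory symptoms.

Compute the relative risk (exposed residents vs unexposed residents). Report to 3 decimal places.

exposed residents with the outcome: 1010 − 236 = 774
exposed residents without the outcome: 1650 − 774 = 876
unexposed residents without the outcome: 1476 − 236 = 1240
risk, exposed residents = 774/1650 = 0.4691
risk, unexposed residents = 236/1476 = 0.1599
RR = 0.4691 / 0.1599 = 2.934

RR ≈ 2.934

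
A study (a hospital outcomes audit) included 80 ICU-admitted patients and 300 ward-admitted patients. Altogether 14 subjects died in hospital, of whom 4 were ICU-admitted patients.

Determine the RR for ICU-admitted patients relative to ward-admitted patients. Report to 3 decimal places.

RR: 1.500

ICU-admitted patients without the outcome: 80 − 4 = 76
ward-admitted patients with the outcome: 14 − 4 = 10
ward-admitted patients without the outcome: 300 − 10 = 290
risk, ICU-admitted patients = 4/80 = 0.05000
risk, ward-admitted patients = 10/300 = 0.03333
RR = 0.05000 / 0.03333 = 1.500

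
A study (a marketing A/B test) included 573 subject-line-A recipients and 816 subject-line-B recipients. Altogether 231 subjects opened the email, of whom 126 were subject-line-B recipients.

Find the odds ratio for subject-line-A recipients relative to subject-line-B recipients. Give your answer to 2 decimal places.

subject-line-A recipients with the outcome: 231 − 126 = 105
subject-line-A recipients without the outcome: 573 − 105 = 468
subject-line-B recipients without the outcome: 816 − 126 = 690
odds, subject-line-A recipients = 105/468 = 0.2244
odds, subject-line-B recipients = 126/690 = 0.1826
OR = 0.2244 / 0.1826 = 1.23

OR = 1.23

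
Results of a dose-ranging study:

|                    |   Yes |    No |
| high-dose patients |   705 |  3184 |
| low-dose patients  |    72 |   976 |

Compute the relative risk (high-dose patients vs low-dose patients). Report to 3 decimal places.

risk, high-dose patients = 705/3889 = 0.1813
risk, low-dose patients = 72/1048 = 0.0687
RR = 0.1813 / 0.0687 = 2.639

2.639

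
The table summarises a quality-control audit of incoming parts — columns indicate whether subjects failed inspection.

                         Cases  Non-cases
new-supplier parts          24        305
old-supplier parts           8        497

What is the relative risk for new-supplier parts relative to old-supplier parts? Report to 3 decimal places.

RR = 4.605

risk, new-supplier parts = 24/329 = 0.07295
risk, old-supplier parts = 8/505 = 0.01584
RR = 0.07295 / 0.01584 = 4.605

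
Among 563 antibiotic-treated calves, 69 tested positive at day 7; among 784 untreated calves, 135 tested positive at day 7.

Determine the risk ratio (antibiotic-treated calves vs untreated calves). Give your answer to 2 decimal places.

risk, antibiotic-treated calves = 69/563 = 0.1226
risk, untreated calves = 135/784 = 0.1722
RR = 0.1226 / 0.1722 = 0.71

0.71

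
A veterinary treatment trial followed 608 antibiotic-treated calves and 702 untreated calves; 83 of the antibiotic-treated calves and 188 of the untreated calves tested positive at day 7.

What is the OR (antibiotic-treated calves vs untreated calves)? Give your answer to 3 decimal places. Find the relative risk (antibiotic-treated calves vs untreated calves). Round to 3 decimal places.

OR = 0.432; RR = 0.510

OR = (83 × 514) / (525 × 188) = 42662/98700 ≈ 0.432
risk, antibiotic-treated calves = 83/608 = 0.1365
risk, untreated calves = 188/702 = 0.2678
RR = 0.1365 / 0.2678 = 0.510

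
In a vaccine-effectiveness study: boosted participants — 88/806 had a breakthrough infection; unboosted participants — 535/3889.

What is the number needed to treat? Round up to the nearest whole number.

36

risk, boosted participants = 88/806 = 0.109181
risk, unboosted participants = 535/3889 = 0.137567
absolute risk difference = 0.028386
1 / 0.028386 = 35.229 → round up → 36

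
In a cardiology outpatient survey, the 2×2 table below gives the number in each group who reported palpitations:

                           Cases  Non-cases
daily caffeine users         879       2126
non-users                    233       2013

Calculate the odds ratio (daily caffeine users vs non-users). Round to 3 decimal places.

OR = (879 × 2013) / (2126 × 233) = 1769427/495358 ≈ 3.572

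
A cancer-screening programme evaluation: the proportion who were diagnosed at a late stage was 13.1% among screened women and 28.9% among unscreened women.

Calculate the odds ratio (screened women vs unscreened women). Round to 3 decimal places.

OR: 0.371

odds, screened women = 0.1310/0.8690 = 0.1507
odds, unscreened women = 0.2890/0.7110 = 0.4065
OR = 0.1507 / 0.4065 = 0.371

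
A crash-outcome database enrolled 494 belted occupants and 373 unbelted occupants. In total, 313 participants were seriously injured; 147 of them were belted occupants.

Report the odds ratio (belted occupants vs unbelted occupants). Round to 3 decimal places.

belted occupants without the outcome: 494 − 147 = 347
unbelted occupants with the outcome: 313 − 147 = 166
unbelted occupants without the outcome: 373 − 166 = 207
odds, belted occupants = 147/347 = 0.4236
odds, unbelted occupants = 166/207 = 0.8019
OR = 0.4236 / 0.8019 = 0.528

OR ≈ 0.528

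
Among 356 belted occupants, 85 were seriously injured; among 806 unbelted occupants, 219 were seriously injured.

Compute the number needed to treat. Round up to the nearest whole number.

risk, belted occupants = 85/356 = 0.238764
risk, unbelted occupants = 219/806 = 0.271712
absolute risk difference = 0.032948
1 / 0.032948 = 30.351 → round up → 31

31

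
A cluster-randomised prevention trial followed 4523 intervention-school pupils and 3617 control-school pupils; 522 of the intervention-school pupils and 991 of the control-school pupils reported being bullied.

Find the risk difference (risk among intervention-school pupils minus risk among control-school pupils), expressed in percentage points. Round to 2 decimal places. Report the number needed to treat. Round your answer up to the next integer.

RD = -15.86; NNT = 7

risk, intervention-school pupils = 522/4523 = 0.1154
risk, control-school pupils = 991/3617 = 0.2740
risk difference = 0.1154 − 0.2740 = -0.1586 → -15.86 percentage points
absolute risk difference = 0.158574
1 / 0.158574 = 6.306 → round up → 7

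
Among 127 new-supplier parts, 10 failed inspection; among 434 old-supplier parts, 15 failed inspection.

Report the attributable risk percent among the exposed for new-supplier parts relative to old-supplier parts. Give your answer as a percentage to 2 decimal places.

AR%: 56.11%

risk, new-supplier parts = 10/127 = 0.07874
risk, old-supplier parts = 15/434 = 0.03456
AR% = (0.07874 − 0.03456) / 0.07874 = 0.5611 → 56.11%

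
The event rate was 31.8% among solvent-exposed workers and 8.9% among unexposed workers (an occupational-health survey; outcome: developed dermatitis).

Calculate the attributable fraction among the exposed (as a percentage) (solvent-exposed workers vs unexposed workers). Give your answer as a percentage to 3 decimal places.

AR% = (0.3180 − 0.0890) / 0.3180 = 0.7201 → 72.013%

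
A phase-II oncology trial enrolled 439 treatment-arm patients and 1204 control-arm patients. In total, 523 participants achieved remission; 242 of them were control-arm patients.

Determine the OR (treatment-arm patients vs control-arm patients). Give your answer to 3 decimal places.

7.070

treatment-arm patients with the outcome: 523 − 242 = 281
treatment-arm patients without the outcome: 439 − 281 = 158
control-arm patients without the outcome: 1204 − 242 = 962
OR = (281 × 962) / (158 × 242) = 270322/38236 ≈ 7.070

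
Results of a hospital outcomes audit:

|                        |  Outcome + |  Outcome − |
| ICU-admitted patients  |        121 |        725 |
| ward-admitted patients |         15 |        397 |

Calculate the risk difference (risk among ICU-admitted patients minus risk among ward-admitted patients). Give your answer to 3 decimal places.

0.107

risk, ICU-admitted patients = 121/846 = 0.14303
risk, ward-admitted patients = 15/412 = 0.03641
risk difference = 0.14303 − 0.03641 = 0.107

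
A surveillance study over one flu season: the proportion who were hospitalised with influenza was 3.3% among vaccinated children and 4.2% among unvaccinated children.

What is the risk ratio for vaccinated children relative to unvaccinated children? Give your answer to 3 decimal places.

RR = 0.03300 / 0.04200 = 0.786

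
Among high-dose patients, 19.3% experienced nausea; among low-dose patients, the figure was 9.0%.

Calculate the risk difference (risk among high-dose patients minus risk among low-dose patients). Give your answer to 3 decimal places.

risk difference = 0.1930 − 0.0900 = 0.103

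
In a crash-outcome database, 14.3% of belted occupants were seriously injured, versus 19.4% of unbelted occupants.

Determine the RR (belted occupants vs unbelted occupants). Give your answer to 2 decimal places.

RR = 0.1430 / 0.1940 = 0.74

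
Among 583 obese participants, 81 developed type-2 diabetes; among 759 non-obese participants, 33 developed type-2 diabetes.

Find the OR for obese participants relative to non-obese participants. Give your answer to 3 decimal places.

odds, obese participants = 81/502 = 0.16135
odds, non-obese participants = 33/726 = 0.04545
OR = 0.16135 / 0.04545 = 3.550

3.550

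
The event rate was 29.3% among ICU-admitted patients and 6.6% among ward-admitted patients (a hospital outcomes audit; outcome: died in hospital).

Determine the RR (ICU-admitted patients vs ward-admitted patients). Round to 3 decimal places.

RR = 0.2930 / 0.0660 = 4.439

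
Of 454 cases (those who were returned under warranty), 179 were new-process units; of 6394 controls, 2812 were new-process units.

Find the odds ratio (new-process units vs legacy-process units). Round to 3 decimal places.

OR = (179 × 3582) / (2812 × 275) = 641178/773300 ≈ 0.829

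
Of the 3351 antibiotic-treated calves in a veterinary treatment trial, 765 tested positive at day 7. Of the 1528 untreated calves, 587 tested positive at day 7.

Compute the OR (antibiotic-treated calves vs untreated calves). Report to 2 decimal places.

OR = (765 × 941) / (2586 × 587) = 719865/1517982 ≈ 0.47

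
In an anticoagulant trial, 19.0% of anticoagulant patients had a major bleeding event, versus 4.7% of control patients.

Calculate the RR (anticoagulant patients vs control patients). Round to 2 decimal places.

RR = 0.19000 / 0.04700 = 4.04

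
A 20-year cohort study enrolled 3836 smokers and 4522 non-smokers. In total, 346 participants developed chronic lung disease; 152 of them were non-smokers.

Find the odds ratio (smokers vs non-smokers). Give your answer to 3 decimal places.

smokers with the outcome: 346 − 152 = 194
smokers without the outcome: 3836 − 194 = 3642
non-smokers without the outcome: 4522 − 152 = 4370
OR = (194 × 4370) / (3642 × 152) = 847780/553584 ≈ 1.531

1.531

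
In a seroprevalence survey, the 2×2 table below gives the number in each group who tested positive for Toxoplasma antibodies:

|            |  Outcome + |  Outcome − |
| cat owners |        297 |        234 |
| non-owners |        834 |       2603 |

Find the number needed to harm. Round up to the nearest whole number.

NNH: 4

risk, cat owners = 297/531 = 0.559322
risk, non-owners = 834/3437 = 0.242653
absolute risk difference = 0.316669
1 / 0.316669 = 3.158 → round up → 4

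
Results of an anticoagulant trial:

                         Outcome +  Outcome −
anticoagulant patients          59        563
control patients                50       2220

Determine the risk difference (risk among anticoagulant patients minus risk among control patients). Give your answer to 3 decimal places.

risk, anticoagulant patients = 59/622 = 0.09486
risk, control patients = 50/2270 = 0.02203
risk difference = 0.09486 − 0.02203 = 0.073

0.073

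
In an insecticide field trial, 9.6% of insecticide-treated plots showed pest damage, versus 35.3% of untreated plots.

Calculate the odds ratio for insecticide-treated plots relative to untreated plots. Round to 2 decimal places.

0.19

odds, insecticide-treated plots = 0.0960/0.9040 = 0.1062
odds, untreated plots = 0.3530/0.6470 = 0.5456
OR = 0.1062 / 0.5456 = 0.19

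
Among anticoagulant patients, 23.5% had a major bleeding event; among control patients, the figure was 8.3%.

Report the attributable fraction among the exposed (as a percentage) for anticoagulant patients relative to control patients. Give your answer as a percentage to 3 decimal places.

AR% = (0.2350 − 0.0830) / 0.2350 = 0.6468 → 64.681%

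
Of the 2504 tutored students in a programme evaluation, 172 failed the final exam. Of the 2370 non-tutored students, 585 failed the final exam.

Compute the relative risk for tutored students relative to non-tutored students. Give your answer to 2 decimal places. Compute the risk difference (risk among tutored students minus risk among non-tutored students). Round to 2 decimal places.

RR = 0.28; RD = -0.18

risk, tutored students = 172/2504 = 0.0687
risk, non-tutored students = 585/2370 = 0.2468
RR = 0.0687 / 0.2468 = 0.28
risk difference = 0.0687 − 0.2468 = -0.18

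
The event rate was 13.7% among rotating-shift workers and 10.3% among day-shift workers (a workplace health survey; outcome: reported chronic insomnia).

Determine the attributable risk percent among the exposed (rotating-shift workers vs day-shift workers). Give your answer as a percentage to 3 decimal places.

AR% = (0.1370 − 0.1030) / 0.1370 = 0.2482 → 24.818%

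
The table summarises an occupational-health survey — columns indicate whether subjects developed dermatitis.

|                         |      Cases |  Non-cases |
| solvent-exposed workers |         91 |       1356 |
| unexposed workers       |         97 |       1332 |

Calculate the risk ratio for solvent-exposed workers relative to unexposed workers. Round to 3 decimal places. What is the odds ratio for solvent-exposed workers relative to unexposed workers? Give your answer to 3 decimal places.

risk, solvent-exposed workers = 91/1447 = 0.0629
risk, unexposed workers = 97/1429 = 0.0679
RR = 0.0629 / 0.0679 = 0.926
odds, solvent-exposed workers = 91/1356 = 0.0671
odds, unexposed workers = 97/1332 = 0.0728
OR = 0.0671 / 0.0728 = 0.922

RR = 0.926; OR = 0.922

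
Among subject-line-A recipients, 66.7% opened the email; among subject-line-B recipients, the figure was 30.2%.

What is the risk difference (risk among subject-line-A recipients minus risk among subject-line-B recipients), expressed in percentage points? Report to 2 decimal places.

risk difference = 0.6670 − 0.3020 = 0.3650 → 36.50 percentage points

36.50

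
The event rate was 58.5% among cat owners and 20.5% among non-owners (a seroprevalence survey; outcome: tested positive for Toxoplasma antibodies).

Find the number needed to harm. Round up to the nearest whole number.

3

absolute risk difference = 0.380000
1 / 0.380000 = 2.632 → round up → 3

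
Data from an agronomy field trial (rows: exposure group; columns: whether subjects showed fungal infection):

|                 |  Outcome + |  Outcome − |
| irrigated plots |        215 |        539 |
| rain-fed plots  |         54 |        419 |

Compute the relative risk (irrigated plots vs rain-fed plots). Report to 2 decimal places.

2.50

risk, irrigated plots = 215/754 = 0.2851
risk, rain-fed plots = 54/473 = 0.1142
RR = 0.2851 / 0.1142 = 2.50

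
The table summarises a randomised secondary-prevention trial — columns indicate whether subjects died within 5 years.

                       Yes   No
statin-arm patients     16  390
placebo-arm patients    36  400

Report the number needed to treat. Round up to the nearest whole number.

risk, statin-arm patients = 16/406 = 0.039409
risk, placebo-arm patients = 36/436 = 0.082569
absolute risk difference = 0.043160
1 / 0.043160 = 23.170 → round up → 24

24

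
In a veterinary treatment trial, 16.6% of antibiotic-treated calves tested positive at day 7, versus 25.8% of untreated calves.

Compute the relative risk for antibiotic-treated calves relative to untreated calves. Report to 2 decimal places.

RR = 0.1660 / 0.2580 = 0.64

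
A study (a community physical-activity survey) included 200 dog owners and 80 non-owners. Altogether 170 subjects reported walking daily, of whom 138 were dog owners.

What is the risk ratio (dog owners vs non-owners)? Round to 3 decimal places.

1.725

dog owners without the outcome: 200 − 138 = 62
non-owners with the outcome: 170 − 138 = 32
non-owners without the outcome: 80 − 32 = 48
risk, dog owners = 138/200 = 0.6900
risk, non-owners = 32/80 = 0.4000
RR = 0.6900 / 0.4000 = 1.725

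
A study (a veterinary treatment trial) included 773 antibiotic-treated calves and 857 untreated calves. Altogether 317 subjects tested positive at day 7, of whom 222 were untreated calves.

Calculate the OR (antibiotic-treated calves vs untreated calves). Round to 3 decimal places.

antibiotic-treated calves with the outcome: 317 − 222 = 95
antibiotic-treated calves without the outcome: 773 − 95 = 678
untreated calves without the outcome: 857 − 222 = 635
odds, antibiotic-treated calves = 95/678 = 0.1401
odds, untreated calves = 222/635 = 0.3496
OR = 0.1401 / 0.3496 = 0.401

0.401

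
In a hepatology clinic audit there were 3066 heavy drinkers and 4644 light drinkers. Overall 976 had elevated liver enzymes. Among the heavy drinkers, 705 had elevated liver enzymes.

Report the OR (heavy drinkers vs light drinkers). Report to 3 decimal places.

heavy drinkers without the outcome: 3066 − 705 = 2361
light drinkers with the outcome: 976 − 705 = 271
light drinkers without the outcome: 4644 − 271 = 4373
OR = (705 × 4373) / (2361 × 271) = 3082965/639831 ≈ 4.818

OR: 4.818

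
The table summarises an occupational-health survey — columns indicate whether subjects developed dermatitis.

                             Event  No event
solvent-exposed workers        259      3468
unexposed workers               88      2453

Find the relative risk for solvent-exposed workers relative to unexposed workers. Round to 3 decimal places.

RR: 2.007

risk, solvent-exposed workers = 259/3727 = 0.06949
risk, unexposed workers = 88/2541 = 0.03463
RR = 0.06949 / 0.03463 = 2.007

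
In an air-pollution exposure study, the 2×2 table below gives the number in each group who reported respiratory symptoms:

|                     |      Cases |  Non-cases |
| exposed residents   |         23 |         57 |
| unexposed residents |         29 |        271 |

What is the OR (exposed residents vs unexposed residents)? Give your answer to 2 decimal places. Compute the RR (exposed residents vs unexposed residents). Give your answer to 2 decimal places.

odds, exposed residents = 23/57 = 0.4035
odds, unexposed residents = 29/271 = 0.1070
OR = 0.4035 / 0.1070 = 3.77
risk, exposed residents = 23/80 = 0.2875
risk, unexposed residents = 29/300 = 0.0967
RR = 0.2875 / 0.0967 = 2.97

OR = 3.77; RR = 2.97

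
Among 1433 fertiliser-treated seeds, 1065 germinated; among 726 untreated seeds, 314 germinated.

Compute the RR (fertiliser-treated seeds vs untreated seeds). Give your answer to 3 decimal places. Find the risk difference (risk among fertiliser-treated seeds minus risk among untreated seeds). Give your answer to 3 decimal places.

risk, fertiliser-treated seeds = 1065/1433 = 0.7432
risk, untreated seeds = 314/726 = 0.4325
RR = 0.7432 / 0.4325 = 1.718
risk difference = 0.7432 − 0.4325 = 0.311

RR = 1.718; RD = 0.311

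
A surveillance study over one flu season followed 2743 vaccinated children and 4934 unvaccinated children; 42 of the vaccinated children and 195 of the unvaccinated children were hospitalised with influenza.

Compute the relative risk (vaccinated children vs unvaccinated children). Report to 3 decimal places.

RR: 0.387

risk, vaccinated children = 42/2743 = 0.01531
risk, unvaccinated children = 195/4934 = 0.03952
RR = 0.01531 / 0.03952 = 0.387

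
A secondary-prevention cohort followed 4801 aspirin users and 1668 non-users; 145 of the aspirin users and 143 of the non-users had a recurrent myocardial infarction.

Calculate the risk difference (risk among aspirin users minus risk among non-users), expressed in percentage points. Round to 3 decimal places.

risk, aspirin users = 145/4801 = 0.03020
risk, non-users = 143/1668 = 0.08573
risk difference = 0.03020 − 0.08573 = -0.05553 → -5.553 percentage points

RD = -5.553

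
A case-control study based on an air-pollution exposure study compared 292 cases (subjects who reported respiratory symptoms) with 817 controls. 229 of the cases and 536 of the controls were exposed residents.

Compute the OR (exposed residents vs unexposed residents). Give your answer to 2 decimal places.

OR = (229 × 281) / (536 × 63) = 64349/33768 ≈ 1.91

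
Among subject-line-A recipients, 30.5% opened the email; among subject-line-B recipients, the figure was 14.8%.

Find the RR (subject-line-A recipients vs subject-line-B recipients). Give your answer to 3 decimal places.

RR = 0.3050 / 0.1480 = 2.061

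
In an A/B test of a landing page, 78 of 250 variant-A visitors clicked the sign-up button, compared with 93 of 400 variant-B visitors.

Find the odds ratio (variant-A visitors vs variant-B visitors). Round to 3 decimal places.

OR = (78 × 307) / (172 × 93) = 23946/15996 ≈ 1.497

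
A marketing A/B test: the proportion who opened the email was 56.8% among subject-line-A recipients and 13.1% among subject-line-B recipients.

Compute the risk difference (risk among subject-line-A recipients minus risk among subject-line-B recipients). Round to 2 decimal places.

risk difference = 0.5680 − 0.1310 = 0.44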